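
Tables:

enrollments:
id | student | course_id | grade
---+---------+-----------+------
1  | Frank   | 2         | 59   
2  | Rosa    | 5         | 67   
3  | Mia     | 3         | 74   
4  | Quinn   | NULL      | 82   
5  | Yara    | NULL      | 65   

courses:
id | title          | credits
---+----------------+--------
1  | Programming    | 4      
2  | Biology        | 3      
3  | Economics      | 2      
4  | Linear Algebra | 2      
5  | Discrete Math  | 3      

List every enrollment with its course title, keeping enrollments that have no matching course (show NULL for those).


LEFT JOIN keeps every row from enrollments (the left table); where course_id has no match in courses, the course columns become NULL. Walk through each enrollment:
  - enrollment 1 (Frank): course_id=2 -> matches Biology
  - enrollment 2 (Rosa): course_id=5 -> matches Discrete Math
  - enrollment 3 (Mia): course_id=3 -> matches Economics
  - enrollment 4 (Quinn): course_id=NULL, no match -> kept with NULL
  - enrollment 5 (Yara): course_id=NULL, no match -> kept with NULL
All 5 rows appear; 2 have NULL course.

SQL:
SELECT a.student, b.title AS course
FROM enrollments a
LEFT JOIN courses b ON a.course_id = b.id

Result:
student | course       
--------+--------------
Frank   | Biology      
Rosa    | Discrete Math
Mia     | Economics    
Quinn   | NULL         
Yara    | NULL         


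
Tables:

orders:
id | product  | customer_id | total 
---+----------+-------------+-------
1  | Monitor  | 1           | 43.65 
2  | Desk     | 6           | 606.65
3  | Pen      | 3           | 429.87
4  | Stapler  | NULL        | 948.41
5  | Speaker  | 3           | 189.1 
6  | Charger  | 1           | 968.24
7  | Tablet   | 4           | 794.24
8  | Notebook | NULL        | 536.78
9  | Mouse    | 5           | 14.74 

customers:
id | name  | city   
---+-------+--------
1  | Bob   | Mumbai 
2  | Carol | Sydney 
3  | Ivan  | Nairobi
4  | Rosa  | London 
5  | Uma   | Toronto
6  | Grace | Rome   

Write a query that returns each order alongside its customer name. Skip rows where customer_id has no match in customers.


INNER JOIN keeps only orders rows whose customer_id matches an id in customers. Walk through each order:
  - order 1 (Monitor): customer_id=1 -> matches Bob
  - order 2 (Desk): customer_id=6 -> matches Grace
  - order 3 (Pen): customer_id=3 -> matches Ivan
  - order 4 (Stapler): customer_id=NULL, no match -> dropped
  - order 5 (Speaker): customer_id=3 -> matches Ivan
  - order 6 (Charger): customer_id=1 -> matches Bob
  - order 7 (Tablet): customer_id=4 -> matches Rosa
  - order 8 (Notebook): customer_id=NULL, no match -> dropped
  - order 9 (Mouse): customer_id=5 -> matches Uma
So 2 of 9 rows are dropped.

SQL:
SELECT a.product, b.name AS customer
FROM orders a
INNER JOIN customers b ON a.customer_id = b.id

Result:
product | customer
--------+---------
Monitor | Bob     
Desk    | Grace   
Pen     | Ivan    
Speaker | Ivan    
Charger | Bob     
Tablet  | Rosa    
Mouse   | Uma     


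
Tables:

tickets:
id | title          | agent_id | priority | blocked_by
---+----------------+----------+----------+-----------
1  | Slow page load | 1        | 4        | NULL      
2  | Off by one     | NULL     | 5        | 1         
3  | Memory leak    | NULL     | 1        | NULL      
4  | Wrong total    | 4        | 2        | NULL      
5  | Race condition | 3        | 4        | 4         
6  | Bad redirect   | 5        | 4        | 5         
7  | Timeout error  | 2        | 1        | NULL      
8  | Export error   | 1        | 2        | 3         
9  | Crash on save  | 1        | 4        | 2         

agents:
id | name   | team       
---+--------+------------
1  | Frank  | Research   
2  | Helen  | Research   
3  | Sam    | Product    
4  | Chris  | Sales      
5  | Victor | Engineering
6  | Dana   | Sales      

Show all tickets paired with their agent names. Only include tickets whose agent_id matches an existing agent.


INNER JOIN keeps only tickets rows whose agent_id matches an id in agents. Walk through each ticket:
  - ticket 1 (Slow page load): agent_id=1 -> matches Frank
  - ticket 2 (Off by one): agent_id=NULL, no match -> dropped
  - ticket 3 (Memory leak): agent_id=NULL, no match -> dropped
  - ticket 4 (Wrong total): agent_id=4 -> matches Chris
  - ticket 5 (Race condition): agent_id=3 -> matches Sam
  - ticket 6 (Bad redirect): agent_id=5 -> matches Victor
  - ticket 7 (Timeout error): agent_id=2 -> matches Helen
  - ticket 8 (Export error): agent_id=1 -> matches Frank
  - ticket 9 (Crash on save): agent_id=1 -> matches Frank
So 2 of 9 rows are dropped.

SQL:
SELECT a.title, b.name AS agent
FROM tickets a
INNER JOIN agents b ON a.agent_id = b.id

Result:
title          | agent 
---------------+-------
Slow page load | Frank 
Wrong total    | Chris 
Race condition | Sam   
Bad redirect   | Victor
Timeout error  | Helen 
Export error   | Frank 
Crash on save  | Frank 


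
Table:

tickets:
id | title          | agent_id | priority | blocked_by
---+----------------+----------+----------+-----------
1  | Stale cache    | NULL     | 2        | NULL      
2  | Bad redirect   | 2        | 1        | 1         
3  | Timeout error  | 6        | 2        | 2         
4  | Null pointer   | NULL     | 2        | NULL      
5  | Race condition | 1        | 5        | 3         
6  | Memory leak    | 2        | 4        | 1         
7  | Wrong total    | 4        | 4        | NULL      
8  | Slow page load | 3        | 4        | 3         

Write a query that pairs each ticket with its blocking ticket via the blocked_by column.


This is a self-join: tickets is joined to a second copy of itself, matching each row's blocked_by to another row's id. Use LEFT JOIN so rows with blocked_by=NULL are kept.
  - ticket 1 (Stale cache): blocked_by=NULL -> NULL
  - ticket 2 (Bad redirect): blocked_by=1 -> Stale cache
  - ticket 3 (Timeout error): blocked_by=2 -> Bad redirect
  - ticket 4 (Null pointer): blocked_by=NULL -> NULL
  - ticket 5 (Race condition): blocked_by=3 -> Timeout error
  - ticket 6 (Memory leak): blocked_by=1 -> Stale cache
  - ticket 7 (Wrong total): blocked_by=NULL -> NULL
  - ticket 8 (Slow page load): blocked_by=3 -> Timeout error

SQL:
SELECT a.title AS item, b.title AS blocked_by
FROM tickets a
LEFT JOIN tickets b ON a.blocked_by = b.id

Result:
item           | blocked_by   
---------------+--------------
Stale cache    | NULL         
Bad redirect   | Stale cache  
Timeout error  | Bad redirect 
Null pointer   | NULL         
Race condition | Timeout error
Memory leak    | Stale cache  
Wrong total    | NULL         
Slow page load | Timeout error


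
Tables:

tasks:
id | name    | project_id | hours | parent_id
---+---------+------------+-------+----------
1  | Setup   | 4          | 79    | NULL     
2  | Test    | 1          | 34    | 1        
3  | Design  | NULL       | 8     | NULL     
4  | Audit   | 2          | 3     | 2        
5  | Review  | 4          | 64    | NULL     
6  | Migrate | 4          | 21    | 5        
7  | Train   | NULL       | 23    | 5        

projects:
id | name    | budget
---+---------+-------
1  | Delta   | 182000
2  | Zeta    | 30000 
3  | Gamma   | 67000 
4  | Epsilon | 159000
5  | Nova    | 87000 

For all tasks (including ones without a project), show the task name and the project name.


LEFT JOIN keeps every row from tasks (the left table); where project_id has no match in projects, the project columns become NULL. Walk through each task:
  - task 1 (Setup): project_id=4 -> matches Epsilon
  - task 2 (Test): project_id=1 -> matches Delta
  - task 3 (Design): project_id=NULL, no match -> kept with NULL
  - task 4 (Audit): project_id=2 -> matches Zeta
  - task 5 (Review): project_id=4 -> matches Epsilon
  - task 6 (Migrate): project_id=4 -> matches Epsilon
  - task 7 (Train): project_id=NULL, no match -> kept with NULL
All 7 rows appear; 2 have NULL project.

SQL:
SELECT a.name, b.name AS project
FROM tasks a
LEFT JOIN projects b ON a.project_id = b.id

Result:
name    | project
--------+--------
Setup   | Epsilon
Test    | Delta  
Design  | NULL   
Audit   | Zeta   
Review  | Epsilon
Migrate | Epsilon
Train   | NULL   


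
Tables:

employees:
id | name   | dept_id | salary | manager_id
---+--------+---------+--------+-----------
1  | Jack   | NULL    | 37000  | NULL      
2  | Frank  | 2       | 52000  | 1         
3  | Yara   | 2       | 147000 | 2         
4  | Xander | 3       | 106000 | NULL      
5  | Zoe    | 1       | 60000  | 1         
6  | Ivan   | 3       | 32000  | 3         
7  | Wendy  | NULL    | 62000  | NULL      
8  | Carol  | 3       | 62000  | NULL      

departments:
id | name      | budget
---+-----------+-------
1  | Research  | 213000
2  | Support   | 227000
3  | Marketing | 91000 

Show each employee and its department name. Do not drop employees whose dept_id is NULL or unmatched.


LEFT JOIN keeps every row from employees (the left table); where dept_id has no match in departments, the department columns become NULL. Walk through each employee:
  - employee 1 (Jack): dept_id=NULL, no match -> kept with NULL
  - employee 2 (Frank): dept_id=2 -> matches Support
  - employee 3 (Yara): dept_id=2 -> matches Support
  - employee 4 (Xander): dept_id=3 -> matches Marketing
  - employee 5 (Zoe): dept_id=1 -> matches Research
  - employee 6 (Ivan): dept_id=3 -> matches Marketing
  - employee 7 (Wendy): dept_id=NULL, no match -> kept with NULL
  - employee 8 (Carol): dept_id=3 -> matches Marketing
All 8 rows appear; 2 have NULL department.

SQL:
SELECT a.name, b.name AS department
FROM employees a
LEFT JOIN departments b ON a.dept_id = b.id

Result:
name   | department
-------+-----------
Jack   | NULL      
Frank  | Support   
Yara   | Support   
Xander | Marketing 
Zoe    | Research  
Ivan   | Marketing 
Wendy  | NULL      
Carol  | Marketing 


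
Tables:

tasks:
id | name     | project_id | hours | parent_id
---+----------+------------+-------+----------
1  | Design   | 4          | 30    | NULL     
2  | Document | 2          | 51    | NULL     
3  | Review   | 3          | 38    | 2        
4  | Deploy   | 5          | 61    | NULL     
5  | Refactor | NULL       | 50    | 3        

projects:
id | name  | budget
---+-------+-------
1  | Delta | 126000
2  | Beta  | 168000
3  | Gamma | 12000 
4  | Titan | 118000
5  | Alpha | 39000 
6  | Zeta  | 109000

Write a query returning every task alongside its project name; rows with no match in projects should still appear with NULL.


LEFT JOIN keeps every row from tasks (the left table); where project_id has no match in projects, the project columns become NULL. Walk through each task:
  - task 1 (Design): project_id=4 -> matches Titan
  - task 2 (Document): project_id=2 -> matches Beta
  - task 3 (Review): project_id=3 -> matches Gamma
  - task 4 (Deploy): project_id=5 -> matches Alpha
  - task 5 (Refactor): project_id=NULL, no match -> kept with NULL
All 5 rows appear; 1 has NULL project.

SQL:
SELECT a.name, b.name AS project
FROM tasks a
LEFT JOIN projects b ON a.project_id = b.id

Result:
name     | project
---------+--------
Design   | Titan  
Document | Beta   
Review   | Gamma  
Deploy   | Alpha  
Refactor | NULL   


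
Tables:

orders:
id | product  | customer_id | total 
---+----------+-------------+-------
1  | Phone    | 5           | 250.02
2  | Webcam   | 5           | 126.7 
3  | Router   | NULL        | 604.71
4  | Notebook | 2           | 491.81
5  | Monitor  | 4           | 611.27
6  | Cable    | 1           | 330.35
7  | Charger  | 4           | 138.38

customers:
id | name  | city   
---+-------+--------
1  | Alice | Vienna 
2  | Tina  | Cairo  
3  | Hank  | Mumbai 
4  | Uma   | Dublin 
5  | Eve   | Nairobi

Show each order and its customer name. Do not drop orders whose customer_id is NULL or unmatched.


LEFT JOIN keeps every row from orders (the left table); where customer_id has no match in customers, the customer columns become NULL. Walk through each order:
  - order 1 (Phone): customer_id=5 -> matches Eve
  - order 2 (Webcam): customer_id=5 -> matches Eve
  - order 3 (Router): customer_id=NULL, no match -> kept with NULL
  - order 4 (Notebook): customer_id=2 -> matches Tina
  - order 5 (Monitor): customer_id=4 -> matches Uma
  - order 6 (Cable): customer_id=1 -> matches Alice
  - order 7 (Charger): customer_id=4 -> matches Uma
All 7 rows appear; 1 has NULL customer.

SQL:
SELECT a.product, b.name AS customer
FROM orders a
LEFT JOIN customers b ON a.customer_id = b.id

Result:
product  | customer
---------+---------
Phone    | Eve     
Webcam   | Eve     
Router   | NULL    
Notebook | Tina    
Monitor  | Uma     
Cable    | Alice   
Charger  | Uma     


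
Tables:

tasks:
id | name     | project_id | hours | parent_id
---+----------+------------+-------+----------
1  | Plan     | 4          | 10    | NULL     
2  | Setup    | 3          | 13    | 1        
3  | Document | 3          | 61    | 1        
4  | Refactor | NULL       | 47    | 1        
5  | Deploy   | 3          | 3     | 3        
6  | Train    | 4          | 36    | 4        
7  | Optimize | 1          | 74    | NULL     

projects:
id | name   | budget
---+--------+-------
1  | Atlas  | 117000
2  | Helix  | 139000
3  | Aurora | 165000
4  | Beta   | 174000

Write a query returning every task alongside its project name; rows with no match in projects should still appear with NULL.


LEFT JOIN keeps every row from tasks (the left table); where project_id has no match in projects, the project columns become NULL. Walk through each task:
  - task 1 (Plan): project_id=4 -> matches Beta
  - task 2 (Setup): project_id=3 -> matches Aurora
  - task 3 (Document): project_id=3 -> matches Aurora
  - task 4 (Refactor): project_id=NULL, no match -> kept with NULL
  - task 5 (Deploy): project_id=3 -> matches Aurora
  - task 6 (Train): project_id=4 -> matches Beta
  - task 7 (Optimize): project_id=1 -> matches Atlas
All 7 rows appear; 1 has NULL project.

SQL:
SELECT a.name, b.name AS project
FROM tasks a
LEFT JOIN projects b ON a.project_id = b.id

Result:
name     | project
---------+--------
Plan     | Beta   
Setup    | Aurora 
Document | Aurora 
Refactor | NULL   
Deploy   | Aurora 
Train    | Beta   
Optimize | Atlas  


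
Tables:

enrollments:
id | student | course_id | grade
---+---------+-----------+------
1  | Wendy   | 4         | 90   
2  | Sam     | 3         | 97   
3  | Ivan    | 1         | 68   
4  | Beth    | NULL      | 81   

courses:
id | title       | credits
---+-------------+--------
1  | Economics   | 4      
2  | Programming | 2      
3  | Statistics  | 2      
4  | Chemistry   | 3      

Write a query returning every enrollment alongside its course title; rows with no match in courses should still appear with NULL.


LEFT JOIN keeps every row from enrollments (the left table); where course_id has no match in courses, the course columns become NULL. Walk through each enrollment:
  - enrollment 1 (Wendy): course_id=4 -> matches Chemistry
  - enrollment 2 (Sam): course_id=3 -> matches Statistics
  - enrollment 3 (Ivan): course_id=1 -> matches Economics
  - enrollment 4 (Beth): course_id=NULL, no match -> kept with NULL
All 4 rows appear; 1 has NULL course.

SQL:
SELECT a.student, b.title AS course
FROM enrollments a
LEFT JOIN courses b ON a.course_id = b.id

Result:
student | course    
--------+-----------
Wendy   | Chemistry 
Sam     | Statistics
Ivan    | Economics 
Beth    | NULL      


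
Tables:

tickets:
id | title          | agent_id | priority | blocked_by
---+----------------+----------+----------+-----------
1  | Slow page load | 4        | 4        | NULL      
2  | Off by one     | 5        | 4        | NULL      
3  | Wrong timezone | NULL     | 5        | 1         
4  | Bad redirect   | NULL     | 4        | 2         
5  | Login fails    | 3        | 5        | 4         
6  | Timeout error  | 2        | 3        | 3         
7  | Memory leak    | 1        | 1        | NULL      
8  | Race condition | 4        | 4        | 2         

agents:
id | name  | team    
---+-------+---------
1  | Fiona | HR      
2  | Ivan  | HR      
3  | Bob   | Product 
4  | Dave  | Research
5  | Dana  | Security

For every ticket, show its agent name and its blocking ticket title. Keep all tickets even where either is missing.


Two LEFT JOINs from the same base table tickets: one to agents via agent_id, one to tickets itself via blocked_by. Both are LEFT so every ticket is preserved.
Match against agents:
  - ticket 1 (Slow page load): agent_id=4 -> matches Dave
  - ticket 2 (Off by one): agent_id=5 -> matches Dana
  - ticket 3 (Wrong timezone): agent_id=NULL, no match -> kept with NULL
  - ticket 4 (Bad redirect): agent_id=NULL, no match -> kept with NULL
  - ticket 5 (Login fails): agent_id=3 -> matches Bob
  - ticket 6 (Timeout error): agent_id=2 -> matches Ivan
  - ticket 7 (Memory leak): agent_id=1 -> matches Fiona
  - ticket 8 (Race condition): agent_id=4 -> matches Dave
Match against tickets (self):
  - ticket 1 (Slow page load): blocked_by=NULL -> NULL
  - ticket 2 (Off by one): blocked_by=NULL -> NULL
  - ticket 3 (Wrong timezone): blocked_by=1 -> Slow page load
  - ticket 4 (Bad redirect): blocked_by=2 -> Off by one
  - ticket 5 (Login fails): blocked_by=4 -> Bad redirect
  - ticket 6 (Timeout error): blocked_by=3 -> Wrong timezone
  - ticket 7 (Memory leak): blocked_by=NULL -> NULL
  - ticket 8 (Race condition): blocked_by=2 -> Off by one

SQL:
SELECT a.title, b.name AS agent, c.title AS blocked_by
FROM tickets a
LEFT JOIN agents b ON a.agent_id = b.id
LEFT JOIN tickets c ON a.blocked_by = c.id

Result:
title          | agent | blocked_by    
---------------+-------+---------------
Slow page load | Dave  | NULL          
Off by one     | Dana  | NULL          
Wrong timezone | NULL  | Slow page load
Bad redirect   | NULL  | Off by one    
Login fails    | Bob   | Bad redirect  
Timeout error  | Ivan  | Wrong timezone
Memory leak    | Fiona | NULL          
Race condition | Dave  | Off by one    


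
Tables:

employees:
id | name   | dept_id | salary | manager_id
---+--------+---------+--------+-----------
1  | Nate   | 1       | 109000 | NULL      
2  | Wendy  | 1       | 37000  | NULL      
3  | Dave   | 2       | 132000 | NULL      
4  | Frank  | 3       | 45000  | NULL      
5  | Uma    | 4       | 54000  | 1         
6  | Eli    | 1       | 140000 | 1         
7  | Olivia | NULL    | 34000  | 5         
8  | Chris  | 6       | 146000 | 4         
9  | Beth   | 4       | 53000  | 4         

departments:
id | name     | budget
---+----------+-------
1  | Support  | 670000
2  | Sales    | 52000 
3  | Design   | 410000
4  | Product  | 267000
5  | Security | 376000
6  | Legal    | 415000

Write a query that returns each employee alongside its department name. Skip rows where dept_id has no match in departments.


INNER JOIN keeps only employees rows whose dept_id matches an id in departments. Walk through each employee:
  - employee 1 (Nate): dept_id=1 -> matches Support
  - employee 2 (Wendy): dept_id=1 -> matches Support
  - employee 3 (Dave): dept_id=2 -> matches Sales
  - employee 4 (Frank): dept_id=3 -> matches Design
  - employee 5 (Uma): dept_id=4 -> matches Product
  - employee 6 (Eli): dept_id=1 -> matches Support
  - employee 7 (Olivia): dept_id=NULL, no match -> dropped
  - employee 8 (Chris): dept_id=6 -> matches Legal
  - employee 9 (Beth): dept_id=4 -> matches Product
So 1 of 9 rows is dropped.

SQL:
SELECT a.name, b.name AS department
FROM employees a
INNER JOIN departments b ON a.dept_id = b.id

Result:
name  | department
------+-----------
Nate  | Support   
Wendy | Support   
Dave  | Sales     
Frank | Design    
Uma   | Product   
Eli   | Support   
Chris | Legal     
Beth  | Product   


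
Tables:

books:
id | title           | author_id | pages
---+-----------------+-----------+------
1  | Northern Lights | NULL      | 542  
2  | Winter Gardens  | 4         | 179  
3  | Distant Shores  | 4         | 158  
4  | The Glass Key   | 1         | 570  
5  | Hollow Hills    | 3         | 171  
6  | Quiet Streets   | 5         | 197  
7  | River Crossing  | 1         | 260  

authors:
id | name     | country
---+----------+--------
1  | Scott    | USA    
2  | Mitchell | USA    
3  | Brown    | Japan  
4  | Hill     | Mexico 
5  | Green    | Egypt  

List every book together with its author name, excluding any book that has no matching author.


INNER JOIN keeps only books rows whose author_id matches an id in authors. Walk through each book:
  - book 1 (Northern Lights): author_id=NULL, no match -> dropped
  - book 2 (Winter Gardens): author_id=4 -> matches Hill
  - book 3 (Distant Shores): author_id=4 -> matches Hill
  - book 4 (The Glass Key): author_id=1 -> matches Scott
  - book 5 (Hollow Hills): author_id=3 -> matches Brown
  - book 6 (Quiet Streets): author_id=5 -> matches Green
  - book 7 (River Crossing): author_id=1 -> matches Scott
So 1 of 7 rows is dropped.

SQL:
SELECT a.title, b.name AS author
FROM books a
INNER JOIN authors b ON a.author_id = b.id

Result:
title          | author
---------------+-------
Winter Gardens | Hill  
Distant Shores | Hill  
The Glass Key  | Scott 
Hollow Hills   | Brown 
Quiet Streets  | Green 
River Crossing | Scott 


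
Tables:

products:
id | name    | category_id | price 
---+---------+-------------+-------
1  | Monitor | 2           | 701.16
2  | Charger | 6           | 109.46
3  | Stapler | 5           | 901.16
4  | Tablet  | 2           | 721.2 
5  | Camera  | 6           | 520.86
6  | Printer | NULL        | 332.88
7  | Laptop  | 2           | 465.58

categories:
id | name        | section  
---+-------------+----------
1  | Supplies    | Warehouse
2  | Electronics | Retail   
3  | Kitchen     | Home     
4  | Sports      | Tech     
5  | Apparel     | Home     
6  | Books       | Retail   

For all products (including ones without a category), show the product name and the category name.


LEFT JOIN keeps every row from products (the left table); where category_id has no match in categories, the category columns become NULL. Walk through each product:
  - product 1 (Monitor): category_id=2 -> matches Electronics
  - product 2 (Charger): category_id=6 -> matches Books
  - product 3 (Stapler): category_id=5 -> matches Apparel
  - product 4 (Tablet): category_id=2 -> matches Electronics
  - product 5 (Camera): category_id=6 -> matches Books
  - product 6 (Printer): category_id=NULL, no match -> kept with NULL
  - product 7 (Laptop): category_id=2 -> matches Electronics
All 7 rows appear; 1 has NULL category.

SQL:
SELECT a.name, b.name AS category
FROM products a
LEFT JOIN categories b ON a.category_id = b.id

Result:
name    | category   
--------+------------
Monitor | Electronics
Charger | Books      
Stapler | Apparel    
Tablet  | Electronics
Camera  | Books      
Printer | NULL       
Laptop  | Electronics


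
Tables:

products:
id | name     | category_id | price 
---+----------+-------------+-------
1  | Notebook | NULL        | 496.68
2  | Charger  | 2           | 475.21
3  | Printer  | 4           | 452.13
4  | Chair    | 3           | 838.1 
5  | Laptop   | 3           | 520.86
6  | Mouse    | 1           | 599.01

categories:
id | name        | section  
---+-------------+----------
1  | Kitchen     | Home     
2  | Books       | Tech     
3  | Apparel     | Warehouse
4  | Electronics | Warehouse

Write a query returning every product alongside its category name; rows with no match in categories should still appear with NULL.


LEFT JOIN keeps every row from products (the left table); where category_id has no match in categories, the category columns become NULL. Walk through each product:
  - product 1 (Notebook): category_id=NULL, no match -> kept with NULL
  - product 2 (Charger): category_id=2 -> matches Books
  - product 3 (Printer): category_id=4 -> matches Electronics
  - product 4 (Chair): category_id=3 -> matches Apparel
  - product 5 (Laptop): category_id=3 -> matches Apparel
  - product 6 (Mouse): category_id=1 -> matches Kitchen
All 6 rows appear; 1 has NULL category.

SQL:
SELECT a.name, b.name AS category
FROM products a
LEFT JOIN categories b ON a.category_id = b.id

Result:
name     | category   
---------+------------
Notebook | NULL       
Charger  | Books      
Printer  | Electronics
Chair    | Apparel    
Laptop   | Apparel    
Mouse    | Kitchen    


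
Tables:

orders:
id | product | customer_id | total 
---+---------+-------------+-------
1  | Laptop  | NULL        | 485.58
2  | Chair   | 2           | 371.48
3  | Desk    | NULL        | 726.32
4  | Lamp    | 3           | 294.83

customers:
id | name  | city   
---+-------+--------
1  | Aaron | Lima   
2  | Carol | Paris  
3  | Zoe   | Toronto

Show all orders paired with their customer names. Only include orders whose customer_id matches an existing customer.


INNER JOIN keeps only orders rows whose customer_id matches an id in customers. Walk through each order:
  - order 1 (Laptop): customer_id=NULL, no match -> dropped
  - order 2 (Chair): customer_id=2 -> matches Carol
  - order 3 (Desk): customer_id=NULL, no match -> dropped
  - order 4 (Lamp): customer_id=3 -> matches Zoe
So 2 of 4 rows are dropped.

SQL:
SELECT a.product, b.name AS customer
FROM orders a
INNER JOIN customers b ON a.customer_id = b.id

Result:
product | customer
--------+---------
Chair   | Carol   
Lamp    | Zoe     


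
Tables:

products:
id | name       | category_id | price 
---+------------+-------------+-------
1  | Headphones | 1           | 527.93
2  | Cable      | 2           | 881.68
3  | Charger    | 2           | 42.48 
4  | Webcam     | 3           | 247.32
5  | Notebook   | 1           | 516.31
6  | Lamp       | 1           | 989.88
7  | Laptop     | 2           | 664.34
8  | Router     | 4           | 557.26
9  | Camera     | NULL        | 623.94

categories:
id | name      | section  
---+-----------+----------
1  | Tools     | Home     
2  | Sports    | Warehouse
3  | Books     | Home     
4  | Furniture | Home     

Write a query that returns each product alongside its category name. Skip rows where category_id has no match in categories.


INNER JOIN keeps only products rows whose category_id matches an id in categories. Walk through each product:
  - product 1 (Headphones): category_id=1 -> matches Tools
  - product 2 (Cable): category_id=2 -> matches Sports
  - product 3 (Charger): category_id=2 -> matches Sports
  - product 4 (Webcam): category_id=3 -> matches Books
  - product 5 (Notebook): category_id=1 -> matches Tools
  - product 6 (Lamp): category_id=1 -> matches Tools
  - product 7 (Laptop): category_id=2 -> matches Sports
  - product 8 (Router): category_id=4 -> matches Furniture
  - product 9 (Camera): category_id=NULL, no match -> dropped
So 1 of 9 rows is dropped.

SQL:
SELECT a.name, b.name AS category
FROM products a
INNER JOIN categories b ON a.category_id = b.id

Result:
name       | category 
-----------+----------
Headphones | Tools    
Cable      | Sports   
Charger    | Sports   
Webcam     | Books    
Notebook   | Tools    
Lamp       | Tools    
Laptop     | Sports   
Router     | Furniture


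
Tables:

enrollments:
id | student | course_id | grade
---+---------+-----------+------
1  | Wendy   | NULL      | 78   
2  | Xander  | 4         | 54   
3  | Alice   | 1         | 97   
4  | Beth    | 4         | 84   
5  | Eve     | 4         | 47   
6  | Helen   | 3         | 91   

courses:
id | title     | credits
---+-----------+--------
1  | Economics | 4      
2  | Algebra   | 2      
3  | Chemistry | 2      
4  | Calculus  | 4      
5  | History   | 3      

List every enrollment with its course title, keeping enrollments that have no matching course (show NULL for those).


LEFT JOIN keeps every row from enrollments (the left table); where course_id has no match in courses, the course columns become NULL. Walk through each enrollment:
  - enrollment 1 (Wendy): course_id=NULL, no match -> kept with NULL
  - enrollment 2 (Xander): course_id=4 -> matches Calculus
  - enrollment 3 (Alice): course_id=1 -> matches Economics
  - enrollment 4 (Beth): course_id=4 -> matches Calculus
  - enrollment 5 (Eve): course_id=4 -> matches Calculus
  - enrollment 6 (Helen): course_id=3 -> matches Chemistry
All 6 rows appear; 1 has NULL course.

SQL:
SELECT a.student, b.title AS course
FROM enrollments a
LEFT JOIN courses b ON a.course_id = b.id

Result:
student | course   
--------+----------
Wendy   | NULL     
Xander  | Calculus 
Alice   | Economics
Beth    | Calculus 
Eve     | Calculus 
Helen   | Chemistry


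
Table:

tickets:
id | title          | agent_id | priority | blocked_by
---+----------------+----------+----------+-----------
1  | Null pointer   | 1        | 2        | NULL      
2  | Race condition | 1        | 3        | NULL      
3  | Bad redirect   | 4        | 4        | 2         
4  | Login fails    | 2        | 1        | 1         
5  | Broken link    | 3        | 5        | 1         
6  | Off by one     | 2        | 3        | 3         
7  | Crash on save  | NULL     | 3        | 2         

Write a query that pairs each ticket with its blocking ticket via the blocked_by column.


This is a self-join: tickets is joined to a second copy of itself, matching each row's blocked_by to another row's id. Use LEFT JOIN so rows with blocked_by=NULL are kept.
  - ticket 1 (Null pointer): blocked_by=NULL -> NULL
  - ticket 2 (Race condition): blocked_by=NULL -> NULL
  - ticket 3 (Bad redirect): blocked_by=2 -> Race condition
  - ticket 4 (Login fails): blocked_by=1 -> Null pointer
  - ticket 5 (Broken link): blocked_by=1 -> Null pointer
  - ticket 6 (Off by one): blocked_by=3 -> Bad redirect
  - ticket 7 (Crash on save): blocked_by=2 -> Race condition

SQL:
SELECT a.title AS item, b.title AS blocked_by
FROM tickets a
LEFT JOIN tickets b ON a.blocked_by = b.id

Result:
item           | blocked_by    
---------------+---------------
Null pointer   | NULL          
Race condition | NULL          
Bad redirect   | Race condition
Login fails    | Null pointer  
Broken link    | Null pointer  
Off by one     | Bad redirect  
Crash on save  | Race condition


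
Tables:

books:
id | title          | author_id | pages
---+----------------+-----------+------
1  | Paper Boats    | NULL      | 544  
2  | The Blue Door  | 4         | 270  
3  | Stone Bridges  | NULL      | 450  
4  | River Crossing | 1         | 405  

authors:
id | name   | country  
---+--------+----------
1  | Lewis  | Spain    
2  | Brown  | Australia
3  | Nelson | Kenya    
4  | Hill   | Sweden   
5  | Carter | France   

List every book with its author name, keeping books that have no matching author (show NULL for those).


LEFT JOIN keeps every row from books (the left table); where author_id has no match in authors, the author columns become NULL. Walk through each book:
  - book 1 (Paper Boats): author_id=NULL, no match -> kept with NULL
  - book 2 (The Blue Door): author_id=4 -> matches Hill
  - book 3 (Stone Bridges): author_id=NULL, no match -> kept with NULL
  - book 4 (River Crossing): author_id=1 -> matches Lewis
All 4 rows appear; 2 have NULL author.

SQL:
SELECT a.title, b.name AS author
FROM books a
LEFT JOIN authors b ON a.author_id = b.id

Result:
title          | author
---------------+-------
Paper Boats    | NULL  
The Blue Door  | Hill  
Stone Bridges  | NULL  
River Crossing | Lewis 


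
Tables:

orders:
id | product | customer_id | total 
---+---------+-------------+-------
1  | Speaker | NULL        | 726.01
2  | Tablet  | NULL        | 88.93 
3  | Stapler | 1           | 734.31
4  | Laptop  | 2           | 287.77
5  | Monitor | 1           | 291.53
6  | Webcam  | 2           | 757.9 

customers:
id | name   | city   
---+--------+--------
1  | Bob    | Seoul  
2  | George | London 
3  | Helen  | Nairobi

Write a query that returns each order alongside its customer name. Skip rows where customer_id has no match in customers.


INNER JOIN keeps only orders rows whose customer_id matches an id in customers. Walk through each order:
  - order 1 (Speaker): customer_id=NULL, no match -> dropped
  - order 2 (Tablet): customer_id=NULL, no match -> dropped
  - order 3 (Stapler): customer_id=1 -> matches Bob
  - order 4 (Laptop): customer_id=2 -> matches George
  - order 5 (Monitor): customer_id=1 -> matches Bob
  - order 6 (Webcam): customer_id=2 -> matches George
So 2 of 6 rows are dropped.

SQL:
SELECT a.product, b.name AS customer
FROM orders a
INNER JOIN customers b ON a.customer_id = b.id

Result:
product | customer
--------+---------
Stapler | Bob     
Laptop  | George  
Monitor | Bob     
Webcam  | George  


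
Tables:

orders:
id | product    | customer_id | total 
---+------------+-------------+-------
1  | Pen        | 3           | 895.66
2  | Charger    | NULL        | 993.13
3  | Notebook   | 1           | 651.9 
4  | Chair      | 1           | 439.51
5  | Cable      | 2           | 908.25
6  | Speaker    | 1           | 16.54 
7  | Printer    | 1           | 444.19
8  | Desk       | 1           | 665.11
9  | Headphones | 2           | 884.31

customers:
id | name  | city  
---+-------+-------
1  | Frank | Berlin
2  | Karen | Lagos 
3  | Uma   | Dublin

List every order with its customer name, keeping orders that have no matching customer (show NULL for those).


LEFT JOIN keeps every row from orders (the left table); where customer_id has no match in customers, the customer columns become NULL. Walk through each order:
  - order 1 (Pen): customer_id=3 -> matches Uma
  - order 2 (Charger): customer_id=NULL, no match -> kept with NULL
  - order 3 (Notebook): customer_id=1 -> matches Frank
  - order 4 (Chair): customer_id=1 -> matches Frank
  - order 5 (Cable): customer_id=2 -> matches Karen
  - order 6 (Speaker): customer_id=1 -> matches Frank
  - order 7 (Printer): customer_id=1 -> matches Frank
  - order 8 (Desk): customer_id=1 -> matches Frank
  - order 9 (Headphones): customer_id=2 -> matches Karen
All 9 rows appear; 1 has NULL customer.

SQL:
SELECT a.product, b.name AS customer
FROM orders a
LEFT JOIN customers b ON a.customer_id = b.id

Result:
product    | customer
-----------+---------
Pen        | Uma     
Charger    | NULL    
Notebook   | Frank   
Chair      | Frank   
Cable      | Karen   
Speaker    | Frank   
Printer    | Frank   
Desk       | Frank   
Headphones | Karen   


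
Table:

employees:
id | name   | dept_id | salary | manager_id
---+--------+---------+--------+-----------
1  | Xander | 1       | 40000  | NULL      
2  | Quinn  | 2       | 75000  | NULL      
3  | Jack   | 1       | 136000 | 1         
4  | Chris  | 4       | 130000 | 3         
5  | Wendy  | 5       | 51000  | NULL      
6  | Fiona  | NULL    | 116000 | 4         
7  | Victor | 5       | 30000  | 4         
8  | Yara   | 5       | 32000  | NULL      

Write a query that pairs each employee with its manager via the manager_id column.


This is a self-join: employees is joined to a second copy of itself, matching each row's manager_id to another row's id. Use LEFT JOIN so rows with manager_id=NULL are kept.
  - employee 1 (Xander): manager_id=NULL -> NULL
  - employee 2 (Quinn): manager_id=NULL -> NULL
  - employee 3 (Jack): manager_id=1 -> Xander
  - employee 4 (Chris): manager_id=3 -> Jack
  - employee 5 (Wendy): manager_id=NULL -> NULL
  - employee 6 (Fiona): manager_id=4 -> Chris
  - employee 7 (Victor): manager_id=4 -> Chris
  - employee 8 (Yara): manager_id=NULL -> NULL

SQL:
SELECT a.name AS item, b.name AS manager
FROM employees a
LEFT JOIN employees b ON a.manager_id = b.id

Result:
item   | manager
-------+--------
Xander | NULL   
Quinn  | NULL   
Jack   | Xander 
Chris  | Jack   
Wendy  | NULL   
Fiona  | Chris  
Victor | Chris  
Yara   | NULL   


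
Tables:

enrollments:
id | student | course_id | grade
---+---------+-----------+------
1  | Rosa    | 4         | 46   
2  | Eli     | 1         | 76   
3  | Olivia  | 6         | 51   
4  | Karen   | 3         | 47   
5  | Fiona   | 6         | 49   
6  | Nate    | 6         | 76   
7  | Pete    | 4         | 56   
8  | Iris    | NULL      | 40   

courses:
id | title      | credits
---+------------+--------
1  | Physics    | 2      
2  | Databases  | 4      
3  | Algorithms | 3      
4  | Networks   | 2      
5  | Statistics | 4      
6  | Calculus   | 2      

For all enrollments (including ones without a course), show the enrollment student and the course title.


LEFT JOIN keeps every row from enrollments (the left table); where course_id has no match in courses, the course columns become NULL. Walk through each enrollment:
  - enrollment 1 (Rosa): course_id=4 -> matches Networks
  - enrollment 2 (Eli): course_id=1 -> matches Physics
  - enrollment 3 (Olivia): course_id=6 -> matches Calculus
  - enrollment 4 (Karen): course_id=3 -> matches Algorithms
  - enrollment 5 (Fiona): course_id=6 -> matches Calculus
  - enrollment 6 (Nate): course_id=6 -> matches Calculus
  - enrollment 7 (Pete): course_id=4 -> matches Networks
  - enrollment 8 (Iris): course_id=NULL, no match -> kept with NULL
All 8 rows appear; 1 has NULL course.

SQL:
SELECT a.student, b.title AS course
FROM enrollments a
LEFT JOIN courses b ON a.course_id = b.id

Result:
student | course    
--------+-----------
Rosa    | Networks  
Eli     | Physics   
Olivia  | Calculus  
Karen   | Algorithms
Fiona   | Calculus  
Nate    | Calculus  
Pete    | Networks  
Iris    | NULL      


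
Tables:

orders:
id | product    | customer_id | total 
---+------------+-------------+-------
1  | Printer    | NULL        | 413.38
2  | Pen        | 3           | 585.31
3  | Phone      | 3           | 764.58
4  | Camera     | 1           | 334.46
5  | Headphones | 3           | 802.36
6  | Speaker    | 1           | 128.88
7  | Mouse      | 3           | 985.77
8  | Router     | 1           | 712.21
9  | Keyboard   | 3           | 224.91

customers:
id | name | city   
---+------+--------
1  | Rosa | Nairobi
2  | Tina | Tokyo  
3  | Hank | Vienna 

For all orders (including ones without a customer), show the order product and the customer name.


LEFT JOIN keeps every row from orders (the left table); where customer_id has no match in customers, the customer columns become NULL. Walk through each order:
  - order 1 (Printer): customer_id=NULL, no match -> kept with NULL
  - order 2 (Pen): customer_id=3 -> matches Hank
  - order 3 (Phone): customer_id=3 -> matches Hank
  - order 4 (Camera): customer_id=1 -> matches Rosa
  - order 5 (Headphones): customer_id=3 -> matches Hank
  - order 6 (Speaker): customer_id=1 -> matches Rosa
  - order 7 (Mouse): customer_id=3 -> matches Hank
  - order 8 (Router): customer_id=1 -> matches Rosa
  - order 9 (Keyboard): customer_id=3 -> matches Hank
All 9 rows appear; 1 has NULL customer.

SQL:
SELECT a.product, b.name AS customer
FROM orders a
LEFT JOIN customers b ON a.customer_id = b.id

Result:
product    | customer
-----------+---------
Printer    | NULL    
Pen        | Hank    
Phone      | Hank    
Camera     | Rosa    
Headphones | Hank    
Speaker    | Rosa    
Mouse      | Hank    
Router     | Rosa    
Keyboard   | Hank    


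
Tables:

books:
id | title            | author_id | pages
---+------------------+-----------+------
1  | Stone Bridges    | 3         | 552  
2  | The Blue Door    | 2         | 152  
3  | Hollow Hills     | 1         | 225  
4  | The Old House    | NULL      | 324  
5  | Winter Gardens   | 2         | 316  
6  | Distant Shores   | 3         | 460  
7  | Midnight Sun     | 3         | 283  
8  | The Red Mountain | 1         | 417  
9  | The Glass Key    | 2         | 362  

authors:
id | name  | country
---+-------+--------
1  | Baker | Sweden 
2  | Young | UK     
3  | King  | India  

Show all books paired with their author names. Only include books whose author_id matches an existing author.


INNER JOIN keeps only books rows whose author_id matches an id in authors. Walk through each book:
  - book 1 (Stone Bridges): author_id=3 -> matches King
  - book 2 (The Blue Door): author_id=2 -> matches Young
  - book 3 (Hollow Hills): author_id=1 -> matches Baker
  - book 4 (The Old House): author_id=NULL, no match -> dropped
  - book 5 (Winter Gardens): author_id=2 -> matches Young
  - book 6 (Distant Shores): author_id=3 -> matches King
  - book 7 (Midnight Sun): author_id=3 -> matches King
  - book 8 (The Red Mountain): author_id=1 -> matches Baker
  - book 9 (The Glass Key): author_id=2 -> matches Young
So 1 of 9 rows is dropped.

SQL:
SELECT a.title, b.name AS author
FROM books a
INNER JOIN authors b ON a.author_id = b.id

Result:
title            | author
-----------------+-------
Stone Bridges    | King  
The Blue Door    | Young 
Hollow Hills     | Baker 
Winter Gardens   | Young 
Distant Shores   | King  
Midnight Sun     | King  
The Red Mountain | Baker 
The Glass Key    | Young 
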